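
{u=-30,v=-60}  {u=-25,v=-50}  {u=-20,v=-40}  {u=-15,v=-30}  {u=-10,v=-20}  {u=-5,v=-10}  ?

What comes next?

U: -30, -25, -20, -15, -10, -5 → 0 (+5 each step).
V goes -60, -50, -40, -30, -20, -10 → 0 (always 2 × the u).
Combining the parts gives {u=0,v=0}.

{u=0,v=0}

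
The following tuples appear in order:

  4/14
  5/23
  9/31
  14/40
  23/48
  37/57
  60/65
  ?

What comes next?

First entry: each term is the sum of the two before it, so 4, 5, 9, 14, 23, 37, 60 → 97.
For the second entry, alternating steps +9, +8, +9, +8, …: 14, 23, 31, 40, 48, 57, 65 → 74.
So the next tuple is 97/74.

97/74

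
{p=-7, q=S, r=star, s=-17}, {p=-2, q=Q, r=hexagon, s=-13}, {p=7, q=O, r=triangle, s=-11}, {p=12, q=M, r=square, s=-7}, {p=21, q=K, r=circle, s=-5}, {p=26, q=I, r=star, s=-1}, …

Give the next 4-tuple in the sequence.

P: alternating steps +5, +9, +5, +9, …, so -7, -2, 7, 12, 21, 26 → 35.
Q goes S, Q, O, M, K, I → G (letters move back 2 places in the alphabet).
R — repeats star → hexagon → triangle → square → circle: star, hexagon, triangle, square, circle, star → hexagon.
S — alternating steps +4, +2, +4, +2, …: -17, -13, -11, -7, -5, -1 → 1.
Combining the parts gives {p=35, q=G, r=hexagon, s=1}.

{p=35, q=G, r=hexagon, s=1}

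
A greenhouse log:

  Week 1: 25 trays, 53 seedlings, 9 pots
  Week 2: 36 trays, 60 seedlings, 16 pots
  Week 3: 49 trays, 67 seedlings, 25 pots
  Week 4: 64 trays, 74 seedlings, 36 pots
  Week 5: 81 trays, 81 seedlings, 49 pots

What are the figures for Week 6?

100 trays, 88 seedlings, 64 pots

Trays: 25, 36, 49, 64, 81 → 100 (perfect squares: 5², 6², 7², …).
Seedlings: +7 each step; 53, 60, 67, 74, 81 → 88.
Pots — perfect squares: 3², 4², 5², …: 9, 16, 25, 36, 49 → 64.
Putting it together: 100 trays, 88 seedlings, 64 pots.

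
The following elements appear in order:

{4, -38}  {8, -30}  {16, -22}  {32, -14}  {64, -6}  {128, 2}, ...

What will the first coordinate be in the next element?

First coordinate: 4, 8, 16, 32, 64, 128 → 256 (×2 each step).
For the second coordinate, +8 each step: -38, -30, -22, -14, -6, 2 → 10.

256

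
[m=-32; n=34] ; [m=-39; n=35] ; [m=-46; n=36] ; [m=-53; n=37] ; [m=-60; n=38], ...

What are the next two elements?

M — −7 each step: -32, -39, -46, -53, -60 → -67 → -74.
N — +1 each step: 34, 35, 36, 37, 38 → 39 → 40.
So the next two elements are [m=-67; n=39] and [m=-74; n=40].

[m=-67; n=39], [m=-74; n=40]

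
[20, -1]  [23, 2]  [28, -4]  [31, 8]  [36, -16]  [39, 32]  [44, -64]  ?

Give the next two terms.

[47, 128], [52, -256]

First coordinate — alternating steps +3, +5, +3, +5, …: 20, 23, 28, 31, 36, 39, 44 → 47 → 52.
Second coordinate: ×(-2) each step, so -1, 2, -4, 8, -16, 32, -64 → 128 → -256.
Putting the parts together: [47, 128] and then [52, -256].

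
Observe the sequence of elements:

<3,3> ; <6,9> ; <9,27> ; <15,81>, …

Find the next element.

<24,243>

First entry: each term is the sum of the two before it; 3, 6, 9, 15 → 24.
Second entry: ×3 each step; 3, 9, 27, 81 → 243.
Combining the parts gives <24,243>.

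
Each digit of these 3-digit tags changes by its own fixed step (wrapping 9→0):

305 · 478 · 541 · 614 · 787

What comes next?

850

First digit: +1 each step, mod 10, so 3, 4, 5, 6, 7 → 8.
Second digit: −3 each step, mod 10, so 0, 7, 4, 1, 8 → 5.
Third digit: +3 each step, mod 10; 5, 8, 1, 4, 7 → 0.
So the next tag is 850.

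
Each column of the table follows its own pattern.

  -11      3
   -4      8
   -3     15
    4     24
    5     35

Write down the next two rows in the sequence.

First component goes -11, -4, -3, 4, 5 → 12 → 13 (alternating steps +7, +1, +7, +1, …).
Second component — differences are 5, 7, 9, … (increasing by 2 each time): 3, 8, 15, 24, 35 → 48 → 63.
Putting the parts together: 12  48 and then 13  63.

12  48; 13  63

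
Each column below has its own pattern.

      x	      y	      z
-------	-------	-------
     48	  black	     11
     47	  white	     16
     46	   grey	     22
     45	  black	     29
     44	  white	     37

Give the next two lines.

Column x: 48, 47, 46, 45, 44 → 43 → 42 (−1 each step).
Column y: repeats black → white → grey; black, white, grey, black, white → grey → black.
For the column z, differences are 5, 6, 7, … (increasing by 1 each time): 11, 16, 22, 29, 37 → 46 → 56.
So the next two lines are 43  grey  46 and 42  black  56.

43  grey  46; 42  black  56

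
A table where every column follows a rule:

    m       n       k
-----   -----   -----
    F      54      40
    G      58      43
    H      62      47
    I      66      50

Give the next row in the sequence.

Column m — letters move forward 1 place in the alphabet: F, G, H, I → J.
Column n: +4 each step; 54, 58, 62, 66 → 70.
Column k goes 40, 43, 47, 50 → 54 (alternating steps +3, +4, +3, +4, …).
So the next row is J  70  54.

J  70  54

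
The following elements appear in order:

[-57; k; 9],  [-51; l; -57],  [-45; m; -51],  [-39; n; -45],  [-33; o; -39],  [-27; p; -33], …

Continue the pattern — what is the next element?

First part goes -57, -51, -45, -39, -33, -27 → -21 (+6 each step).
Letter: letters move forward 1 place in the alphabet, so k, l, m, n, o, p → q.
Third part: always the previous value of the first part, so 9, -57, -51, -45, -39, -33 → -27.
Combining the parts gives [-21; q; -27].

[-21; q; -27]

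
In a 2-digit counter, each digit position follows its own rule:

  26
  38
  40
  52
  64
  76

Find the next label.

88

First digit: +1 each step, mod 10, so 2, 3, 4, 5, 6, 7 → 8.
Second digit: +2 each step, mod 10, so 6, 8, 0, 2, 4, 6 → 8.
Combining the parts gives 88.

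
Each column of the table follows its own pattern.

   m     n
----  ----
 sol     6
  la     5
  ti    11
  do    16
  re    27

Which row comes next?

mi  43

Column m — runs through the solfège scale do→ti: sol, la, ti, do, re → mi.
Column n: each term is the sum of the two before it, so 6, 5, 11, 16, 27 → 43.
Putting it together: mi  43.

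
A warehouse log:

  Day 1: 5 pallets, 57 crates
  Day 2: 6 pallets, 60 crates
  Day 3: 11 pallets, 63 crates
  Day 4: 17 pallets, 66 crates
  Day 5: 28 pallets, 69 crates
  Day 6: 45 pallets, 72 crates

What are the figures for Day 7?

Pallets: each term is the sum of the two before it, so 5, 6, 11, 17, 28, 45 → 73.
Crates: +3 each step, so 57, 60, 63, 66, 69, 72 → 75.
Combining the parts gives 73 pallets, 75 crates.

73 pallets, 75 crates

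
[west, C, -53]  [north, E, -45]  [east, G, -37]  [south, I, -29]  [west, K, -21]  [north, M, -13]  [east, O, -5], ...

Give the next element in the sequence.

[south, Q, 3]

Direction: repeats west → north → east → south, so west, north, east, south, west, north, east → south.
For the letter, letters move forward 2 places in the alphabet: C, E, G, I, K, M, O → Q.
Third coordinate: +8 each step, so -53, -45, -37, -29, -21, -13, -5 → 3.
Putting it together: [south, Q, 3].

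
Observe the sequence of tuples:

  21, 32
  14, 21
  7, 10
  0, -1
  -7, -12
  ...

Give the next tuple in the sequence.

-14, -23

First coordinate: −7 each step, so 21, 14, 7, 0, -7 → -14.
Second coordinate — −11 each step: 32, 21, 10, -1, -12 → -23.
Putting it together: -14, -23.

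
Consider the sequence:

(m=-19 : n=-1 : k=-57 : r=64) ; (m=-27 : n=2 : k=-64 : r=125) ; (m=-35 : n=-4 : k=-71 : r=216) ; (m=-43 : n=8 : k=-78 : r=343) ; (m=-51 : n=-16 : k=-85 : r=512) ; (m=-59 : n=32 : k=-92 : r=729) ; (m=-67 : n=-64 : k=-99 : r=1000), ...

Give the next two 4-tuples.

M: −8 each step, so -19, -27, -35, -43, -51, -59, -67 → -75 → -83.
N goes -1, 2, -4, 8, -16, 32, -64 → 128 → -256 (×(-2) each step).
K: −7 each step; -57, -64, -71, -78, -85, -92, -99 → -106 → -113.
R — perfect cubes: 4³, 5³, 6³, …: 64, 125, 216, 343, 512, 729, 1000 → 1331 → 1728.
So the next two 4-tuples are (m=-75 : n=128 : k=-106 : r=1331) and (m=-83 : n=-256 : k=-113 : r=1728).

(m=-75 : n=128 : k=-106 : r=1331), (m=-83 : n=-256 : k=-113 : r=1728)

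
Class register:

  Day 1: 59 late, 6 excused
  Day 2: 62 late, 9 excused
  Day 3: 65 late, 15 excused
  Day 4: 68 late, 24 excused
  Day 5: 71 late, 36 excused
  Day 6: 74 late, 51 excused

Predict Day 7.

Late: 59, 62, 65, 68, 71, 74 → 77 (+3 each step).
Excused — differences are 3, 6, 9, … (increasing by 3 each time): 6, 9, 15, 24, 36, 51 → 69.
So the next row is 77 late, 69 excused.

77 late, 69 excused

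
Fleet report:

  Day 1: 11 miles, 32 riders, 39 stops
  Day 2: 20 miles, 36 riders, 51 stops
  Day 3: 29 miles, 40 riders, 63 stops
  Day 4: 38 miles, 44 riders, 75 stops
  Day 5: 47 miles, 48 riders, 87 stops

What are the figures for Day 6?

Miles: +9 each step, so 11, 20, 29, 38, 47 → 56.
Riders: 32, 36, 40, 44, 48 → 52 (+4 each step).
Stops: 39, 51, 63, 75, 87 → 99 (+12 each step).
Combining the parts gives 56 miles, 52 riders, 99 stops.

56 miles, 52 riders, 99 stops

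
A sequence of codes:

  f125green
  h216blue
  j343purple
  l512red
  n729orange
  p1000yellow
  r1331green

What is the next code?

t1728blue

Letter: f, h, j, l, n, p, r → t (letters move forward 2 places in the alphabet).
Second component: perfect cubes: 5³, 6³, 7³, …; 125, 216, 343, 512, 729, 1000, 1331 → 1728.
Colour: repeats green → blue → purple → red → orange → yellow, so green, blue, purple, red, orange, yellow, green → blue.
Putting it together: t1728blue.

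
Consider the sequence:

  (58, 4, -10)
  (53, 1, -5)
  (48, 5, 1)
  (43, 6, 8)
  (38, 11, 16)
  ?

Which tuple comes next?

(33, 17, 25)

First slot — −5 each step: 58, 53, 48, 43, 38 → 33.
Second slot goes 4, 1, 5, 6, 11 → 17 (each term is the sum of the two before it).
For the third slot, differences are 5, 6, 7, … (increasing by 1 each time): -10, -5, 1, 8, 16 → 25.
So the next tuple is (33, 17, 25).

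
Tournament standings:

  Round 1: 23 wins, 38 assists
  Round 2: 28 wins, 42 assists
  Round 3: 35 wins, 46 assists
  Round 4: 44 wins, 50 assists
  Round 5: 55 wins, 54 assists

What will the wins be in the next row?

68

Wins — differences are 5, 7, 9, … (increasing by 2 each time): 23, 28, 35, 44, 55 → 68.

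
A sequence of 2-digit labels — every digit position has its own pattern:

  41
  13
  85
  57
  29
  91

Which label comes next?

For the first digit, −3 each step, mod 10: 4, 1, 8, 5, 2, 9 → 6.
Second digit: +2 each step, mod 10, so 1, 3, 5, 7, 9, 1 → 3.
Combining the parts gives 63.

63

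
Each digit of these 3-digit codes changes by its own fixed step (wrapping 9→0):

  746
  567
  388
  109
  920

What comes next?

First digit — −2 each step, mod 10: 7, 5, 3, 1, 9 → 7.
Second digit goes 4, 6, 8, 0, 2 → 4 (+2 each step, mod 10).
Third digit: +1 each step, mod 10, so 6, 7, 8, 9, 0 → 1.
Putting it together: 741.

741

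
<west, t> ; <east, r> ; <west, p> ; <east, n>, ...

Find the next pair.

Direction goes west, east, west, east → west (alternates west ↔ east).
Letter — letters move back 2 places in the alphabet: t, r, p, n → l.
Putting it together: <west, l>.

<west, l>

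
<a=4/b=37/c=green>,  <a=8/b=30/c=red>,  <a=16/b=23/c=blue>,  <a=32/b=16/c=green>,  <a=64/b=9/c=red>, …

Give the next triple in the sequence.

A goes 4, 8, 16, 32, 64 → 128 (×2 each step).
For the b, −7 each step: 37, 30, 23, 16, 9 → 2.
C — repeats green → red → blue: green, red, blue, green, red → blue.
So the next triple is <a=128/b=2/c=blue>.

<a=128/b=2/c=blue>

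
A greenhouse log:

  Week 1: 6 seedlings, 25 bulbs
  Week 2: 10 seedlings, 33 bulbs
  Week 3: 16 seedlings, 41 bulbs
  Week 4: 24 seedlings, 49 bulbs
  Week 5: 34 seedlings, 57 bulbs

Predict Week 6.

46 seedlings, 65 bulbs

For the seedlings, differences are 4, 6, 8, … (increasing by 2 each time): 6, 10, 16, 24, 34 → 46.
For the bulbs, +8 each step: 25, 33, 41, 49, 57 → 65.
So the next row is 46 seedlings, 65 bulbs.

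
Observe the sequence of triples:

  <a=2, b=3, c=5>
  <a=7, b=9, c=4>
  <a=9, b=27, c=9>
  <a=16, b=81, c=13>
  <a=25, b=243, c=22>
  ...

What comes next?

For the a, each term is the sum of the two before it: 2, 7, 9, 16, 25 → 41.
B: 3, 9, 27, 81, 243 → 729 (×3 each step).
C goes 5, 4, 9, 13, 22 → 35 (each term is the sum of the two before it).
Combining the parts gives <a=41, b=729, c=35>.

<a=41, b=729, c=35>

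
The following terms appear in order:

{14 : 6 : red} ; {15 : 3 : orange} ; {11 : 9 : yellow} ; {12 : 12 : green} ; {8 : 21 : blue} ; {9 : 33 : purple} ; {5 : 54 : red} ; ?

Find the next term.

First entry: alternating steps +1, −4, +1, −4, …; 14, 15, 11, 12, 8, 9, 5 → 6.
Second entry: each term is the sum of the two before it, so 6, 3, 9, 12, 21, 33, 54 → 87.
Colour goes red, orange, yellow, green, blue, purple, red → orange (repeats red → orange → yellow → green → blue → purple).
So the next term is {6 : 87 : orange}.

{6 : 87 : orange}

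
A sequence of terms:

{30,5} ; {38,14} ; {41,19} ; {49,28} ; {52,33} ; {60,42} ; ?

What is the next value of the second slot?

Second slot — alternating steps +9, +5, +9, +5, …: 5, 14, 19, 28, 33, 42 → 47.

47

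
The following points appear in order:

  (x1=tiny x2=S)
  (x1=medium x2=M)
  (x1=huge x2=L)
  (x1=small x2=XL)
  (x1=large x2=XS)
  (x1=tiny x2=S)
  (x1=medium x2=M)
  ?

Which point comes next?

For the x1, repeats tiny → medium → huge → small → large: tiny, medium, huge, small, large, tiny, medium → huge.
X2: repeats S → M → L → XL → XS; S, M, L, XL, XS, S, M → L.
Putting it together: (x1=huge x2=L).

(x1=huge x2=L)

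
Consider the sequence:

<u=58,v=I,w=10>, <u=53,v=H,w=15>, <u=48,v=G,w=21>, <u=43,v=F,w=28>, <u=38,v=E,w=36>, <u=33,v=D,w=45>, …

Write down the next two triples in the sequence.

<u=28,v=C,w=55>, <u=23,v=B,w=66>

U: 58, 53, 48, 43, 38, 33 → 28 → 23 (−5 each step).
For the v, letters move back 1 place in the alphabet: I, H, G, F, E, D → C → B.
W: differences are 5, 6, 7, … (increasing by 1 each time), so 10, 15, 21, 28, 36, 45 → 55 → 66.
Putting the parts together: <u=28,v=C,w=55> and then <u=23,v=B,w=66>.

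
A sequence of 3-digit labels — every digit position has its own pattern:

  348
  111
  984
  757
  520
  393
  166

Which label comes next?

First digit: 3, 1, 9, 7, 5, 3, 1 → 9 (−2 each step, mod 10).
Second digit: −3 each step, mod 10; 4, 1, 8, 5, 2, 9, 6 → 3.
Third digit: 8, 1, 4, 7, 0, 3, 6 → 9 (+3 each step, mod 10).
So the next label is 939.

939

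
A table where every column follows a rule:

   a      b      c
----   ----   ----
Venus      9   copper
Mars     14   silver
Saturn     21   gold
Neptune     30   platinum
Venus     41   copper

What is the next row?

Mars  54  silver

Column a: repeats Venus → Mars → Saturn → Neptune, so Venus, Mars, Saturn, Neptune, Venus → Mars.
Column b: differences are 5, 7, 9, … (increasing by 2 each time); 9, 14, 21, 30, 41 → 54.
For the column c, repeats copper → silver → gold → platinum: copper, silver, gold, platinum, copper → silver.
Putting it together: Mars  54  silver.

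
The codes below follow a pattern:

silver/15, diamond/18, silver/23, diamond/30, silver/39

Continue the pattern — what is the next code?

Rank goes silver, diamond, silver, diamond, silver → diamond (alternates silver ↔ diamond).
Second component: 15, 18, 23, 30, 39 → 50 (differences are 3, 5, 7, … (increasing by 2 each time)).
Putting it together: diamond/50.

diamond/50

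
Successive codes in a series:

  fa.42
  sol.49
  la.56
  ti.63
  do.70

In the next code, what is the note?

re

Note: runs through the solfège scale do→ti; fa, sol, la, ti, do → re.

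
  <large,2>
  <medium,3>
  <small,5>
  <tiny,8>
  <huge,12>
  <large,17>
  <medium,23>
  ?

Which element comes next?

Size: repeats large → medium → small → tiny → huge, so large, medium, small, tiny, huge, large, medium → small.
Second coordinate: differences are 1, 2, 3, … (increasing by 1 each time), so 2, 3, 5, 8, 12, 17, 23 → 30.
So the next element is <small,30>.

<small,30>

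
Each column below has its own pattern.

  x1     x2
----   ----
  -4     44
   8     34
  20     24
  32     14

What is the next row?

44  4

Column x1: +12 each step; -4, 8, 20, 32 → 44.
Column x2: −10 each step, so 44, 34, 24, 14 → 4.
Putting it together: 44  4.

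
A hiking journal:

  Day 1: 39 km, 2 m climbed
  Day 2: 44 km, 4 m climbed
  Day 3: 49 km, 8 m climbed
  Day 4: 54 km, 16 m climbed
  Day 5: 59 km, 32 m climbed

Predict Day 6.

64 km, 64 m climbed

Km: +5 each step, so 39, 44, 49, 54, 59 → 64.
M climbed — ×2 each step: 2, 4, 8, 16, 32 → 64.
So the next record is 64 km, 64 m climbed.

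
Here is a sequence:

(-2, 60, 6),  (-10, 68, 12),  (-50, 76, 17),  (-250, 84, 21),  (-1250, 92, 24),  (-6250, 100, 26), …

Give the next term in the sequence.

(-31250, 108, 27)

First component goes -2, -10, -50, -250, -1250, -6250 → -31250 (×5 each step).
Second component: 60, 68, 76, 84, 92, 100 → 108 (+8 each step).
Third component goes 6, 12, 17, 21, 24, 26 → 27 (differences are 6, 5, 4, … (decreasing by 1 each time)).
Combining the parts gives (-31250, 108, 27).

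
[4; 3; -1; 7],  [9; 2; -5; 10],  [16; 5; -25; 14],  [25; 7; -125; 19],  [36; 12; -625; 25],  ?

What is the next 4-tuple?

[49; 19; -3125; 32]

First coordinate goes 4, 9, 16, 25, 36 → 49 (perfect squares: 2², 3², 4², …).
Second coordinate goes 3, 2, 5, 7, 12 → 19 (each term is the sum of the two before it).
Third coordinate — ×5 each step: -1, -5, -25, -125, -625 → -3125.
Fourth coordinate goes 7, 10, 14, 19, 25 → 32 (differences are 3, 4, 5, … (increasing by 1 each time)).
So the next 4-tuple is [49; 19; -3125; 32].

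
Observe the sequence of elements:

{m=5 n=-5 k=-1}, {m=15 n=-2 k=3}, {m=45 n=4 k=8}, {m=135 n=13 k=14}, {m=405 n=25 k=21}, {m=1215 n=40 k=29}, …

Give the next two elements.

For the m, ×3 each step: 5, 15, 45, 135, 405, 1215 → 3645 → 10935.
N: differences are 3, 6, 9, … (increasing by 3 each time); -5, -2, 4, 13, 25, 40 → 58 → 79.
K goes -1, 3, 8, 14, 21, 29 → 38 → 48 (differences are 4, 5, 6, … (increasing by 1 each time)).
Putting the parts together: {m=3645 n=58 k=38} and then {m=10935 n=79 k=48}.

{m=3645 n=58 k=38}, {m=10935 n=79 k=48}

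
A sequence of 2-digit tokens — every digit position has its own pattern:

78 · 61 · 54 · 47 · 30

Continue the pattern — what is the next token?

First digit: −1 each step, mod 10, so 7, 6, 5, 4, 3 → 2.
Second digit: +3 each step, mod 10; 8, 1, 4, 7, 0 → 3.
Putting it together: 23.

23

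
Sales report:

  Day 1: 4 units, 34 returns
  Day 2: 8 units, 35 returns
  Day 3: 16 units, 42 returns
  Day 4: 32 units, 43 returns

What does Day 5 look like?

64 units, 50 returns

Units goes 4, 8, 16, 32 → 64 (×2 each step).
For the returns, alternating steps +1, +7, +1, +7, …: 34, 35, 42, 43 → 50.
So the next record is 64 units, 50 returns.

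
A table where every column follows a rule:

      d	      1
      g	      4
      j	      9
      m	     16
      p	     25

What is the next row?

Letter — letters move forward 3 places in the alphabet: d, g, j, m, p → s.
Second component — perfect squares: 1², 2², 3², …: 1, 4, 9, 16, 25 → 36.
Combining the parts gives s  36.

s  36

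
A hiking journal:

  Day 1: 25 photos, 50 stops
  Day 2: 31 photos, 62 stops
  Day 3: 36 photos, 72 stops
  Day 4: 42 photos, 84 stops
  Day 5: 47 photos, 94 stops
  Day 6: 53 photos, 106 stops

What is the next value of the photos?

Photos goes 25, 31, 36, 42, 47, 53 → 58 (alternating steps +6, +5, +6, +5, …).

58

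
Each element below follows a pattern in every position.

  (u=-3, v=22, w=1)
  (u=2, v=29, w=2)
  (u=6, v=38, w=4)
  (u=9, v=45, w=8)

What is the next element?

(u=11, v=54, w=16)

U — differences are 5, 4, 3, … (decreasing by 1 each time): -3, 2, 6, 9 → 11.
V: alternating steps +7, +9, +7, +9, …; 22, 29, 38, 45 → 54.
W: ×2 each step; 1, 2, 4, 8 → 16.
Combining the parts gives (u=11, v=54, w=16).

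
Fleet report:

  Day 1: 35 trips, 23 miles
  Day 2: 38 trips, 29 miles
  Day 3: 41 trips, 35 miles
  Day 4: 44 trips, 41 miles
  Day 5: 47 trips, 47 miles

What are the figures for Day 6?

50 trips, 53 miles

Trips: 35, 38, 41, 44, 47 → 50 (+3 each step).
Miles: 23, 29, 35, 41, 47 → 53 (+6 each step).
So the next record is 50 trips, 53 miles.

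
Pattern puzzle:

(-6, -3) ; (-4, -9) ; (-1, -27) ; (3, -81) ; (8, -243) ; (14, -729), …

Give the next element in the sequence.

First coordinate: differences are 2, 3, 4, … (increasing by 1 each time), so -6, -4, -1, 3, 8, 14 → 21.
Second coordinate: -3, -9, -27, -81, -243, -729 → -2187 (×3 each step).
Putting it together: (21, -2187).

(21, -2187)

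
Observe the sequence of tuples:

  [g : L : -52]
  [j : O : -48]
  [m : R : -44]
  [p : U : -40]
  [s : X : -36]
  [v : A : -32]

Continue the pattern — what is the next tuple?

For the first letter, letters move forward 3 places in the alphabet: g, j, m, p, s, v → y.
Second letter: L, O, R, U, X, A → D (letters move forward 3 places in the alphabet, wrapping Z→A).
Third value — +4 each step: -52, -48, -44, -40, -36, -32 → -28.
So the next tuple is [y : D : -28].

[y : D : -28]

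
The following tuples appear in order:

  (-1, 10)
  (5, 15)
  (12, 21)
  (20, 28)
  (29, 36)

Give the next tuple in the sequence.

(39, 45)

First entry goes -1, 5, 12, 20, 29 → 39 (differences are 6, 7, 8, … (increasing by 1 each time)).
For the second entry, differences are 5, 6, 7, … (increasing by 1 each time): 10, 15, 21, 28, 36 → 45.
So the next tuple is (39, 45).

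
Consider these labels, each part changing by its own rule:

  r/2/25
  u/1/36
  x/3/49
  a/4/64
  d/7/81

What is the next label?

g/11/100

Letter goes r, u, x, a, d → g (letters move forward 3 places in the alphabet, wrapping Z→A).
Second component — each term is the sum of the two before it: 2, 1, 3, 4, 7 → 11.
For the third component, perfect squares: 5², 6², 7², …: 25, 36, 49, 64, 81 → 100.
So the next label is g/11/100.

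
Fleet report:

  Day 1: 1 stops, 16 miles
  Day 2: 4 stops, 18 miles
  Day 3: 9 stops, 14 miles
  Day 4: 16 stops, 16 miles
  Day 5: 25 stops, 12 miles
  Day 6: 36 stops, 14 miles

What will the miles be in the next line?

Miles: 16, 18, 14, 16, 12, 14 → 10 (alternating steps +2, −4, +2, −4, …).

10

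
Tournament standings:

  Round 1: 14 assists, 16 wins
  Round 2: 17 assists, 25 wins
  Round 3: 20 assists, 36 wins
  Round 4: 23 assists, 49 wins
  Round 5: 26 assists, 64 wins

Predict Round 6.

For the assists, +3 each step: 14, 17, 20, 23, 26 → 29.
Wins — perfect squares: 4², 5², 6², …: 16, 25, 36, 49, 64 → 81.
Combining the parts gives 29 assists, 81 wins.

29 assists, 81 wins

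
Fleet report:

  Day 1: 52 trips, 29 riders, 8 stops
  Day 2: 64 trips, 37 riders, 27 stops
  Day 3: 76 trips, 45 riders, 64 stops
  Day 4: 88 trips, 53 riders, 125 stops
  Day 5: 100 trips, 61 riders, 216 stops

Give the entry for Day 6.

For the trips, +12 each step: 52, 64, 76, 88, 100 → 112.
Riders: 29, 37, 45, 53, 61 → 69 (+8 each step).
Stops — perfect cubes: 2³, 3³, 4³, …: 8, 27, 64, 125, 216 → 343.
Combining the parts gives 112 trips, 69 riders, 343 stops.

112 trips, 69 riders, 343 stops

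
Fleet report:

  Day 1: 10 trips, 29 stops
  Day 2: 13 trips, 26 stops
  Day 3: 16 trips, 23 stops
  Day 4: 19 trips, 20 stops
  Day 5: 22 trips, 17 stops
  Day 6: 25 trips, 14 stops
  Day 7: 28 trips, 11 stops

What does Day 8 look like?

31 trips, 8 stops

Trips goes 10, 13, 16, 19, 22, 25, 28 → 31 (+3 each step).
Stops goes 29, 26, 23, 20, 17, 14, 11 → 8 (together with the trips always sums to 39).
Combining the parts gives 31 trips, 8 stops.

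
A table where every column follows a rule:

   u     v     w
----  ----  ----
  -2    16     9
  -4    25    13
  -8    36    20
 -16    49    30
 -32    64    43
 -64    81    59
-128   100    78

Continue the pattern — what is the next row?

Column u goes -2, -4, -8, -16, -32, -64, -128 → -256 (×2 each step).
Column v goes 16, 25, 36, 49, 64, 81, 100 → 121 (perfect squares: 4², 5², 6², …).
Column w goes 9, 13, 20, 30, 43, 59, 78 → 100 (differences are 4, 7, 10, … (increasing by 3 each time)).
Combining the parts gives -256  121  100.

-256  121  100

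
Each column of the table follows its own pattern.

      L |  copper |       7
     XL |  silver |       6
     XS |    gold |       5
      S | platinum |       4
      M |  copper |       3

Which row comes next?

Size: L, XL, XS, S, M → L (runs through clothing sizes XS→XL).
For the metal, repeats copper → silver → gold → platinum: copper, silver, gold, platinum, copper → silver.
Third component — −1 each step: 7, 6, 5, 4, 3 → 2.
Putting it together: L  silver  2.

L  silver  2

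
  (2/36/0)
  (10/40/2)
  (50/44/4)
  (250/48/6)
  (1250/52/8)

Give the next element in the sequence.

First coordinate: ×5 each step, so 2, 10, 50, 250, 1250 → 6250.
For the second coordinate, +4 each step: 36, 40, 44, 48, 52 → 56.
For the third coordinate, +2 each step: 0, 2, 4, 6, 8 → 10.
So the next element is (6250/56/10).

(6250/56/10)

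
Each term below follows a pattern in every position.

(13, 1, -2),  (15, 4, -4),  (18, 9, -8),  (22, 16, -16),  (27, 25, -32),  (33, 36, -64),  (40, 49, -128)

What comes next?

(48, 64, -256)

First coordinate: 13, 15, 18, 22, 27, 33, 40 → 48 (differences are 2, 3, 4, … (increasing by 1 each time)).
Second coordinate goes 1, 4, 9, 16, 25, 36, 49 → 64 (perfect squares: 1², 2², 3², …).
Third coordinate: ×2 each step, so -2, -4, -8, -16, -32, -64, -128 → -256.
Putting it together: (48, 64, -256).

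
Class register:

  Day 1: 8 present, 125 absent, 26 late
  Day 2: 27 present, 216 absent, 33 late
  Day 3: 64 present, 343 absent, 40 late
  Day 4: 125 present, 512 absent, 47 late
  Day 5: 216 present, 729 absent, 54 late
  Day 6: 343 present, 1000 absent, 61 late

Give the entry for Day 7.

Present — perfect cubes: 2³, 3³, 4³, …: 8, 27, 64, 125, 216, 343 → 512.
Absent goes 125, 216, 343, 512, 729, 1000 → 1331 (perfect cubes: 5³, 6³, 7³, …).
Late: +7 each step, so 26, 33, 40, 47, 54, 61 → 68.
Combining the parts gives 512 present, 1331 absent, 68 late.

512 present, 1331 absent, 68 late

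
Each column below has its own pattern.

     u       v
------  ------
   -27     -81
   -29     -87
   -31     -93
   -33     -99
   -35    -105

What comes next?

Column u goes -27, -29, -31, -33, -35 → -37 (−2 each step).
Column v: always 3 × the column u; -81, -87, -93, -99, -105 → -111.
So the next row is -37  -111.

-37  -111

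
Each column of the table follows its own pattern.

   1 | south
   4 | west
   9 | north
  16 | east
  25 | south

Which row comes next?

36  west

First component: perfect squares: 1², 2², 3², …, so 1, 4, 9, 16, 25 → 36.
For the direction, repeats south → west → north → east: south, west, north, east, south → west.
Combining the parts gives 36  west.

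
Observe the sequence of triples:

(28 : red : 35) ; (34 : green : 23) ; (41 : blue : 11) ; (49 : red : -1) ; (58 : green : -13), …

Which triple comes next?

(68 : blue : -25)

First component: 28, 34, 41, 49, 58 → 68 (differences are 6, 7, 8, … (increasing by 1 each time)).
For the colour, repeats red → green → blue: red, green, blue, red, green → blue.
Third component: −12 each step, so 35, 23, 11, -1, -13 → -25.
So the next triple is (68 : blue : -25).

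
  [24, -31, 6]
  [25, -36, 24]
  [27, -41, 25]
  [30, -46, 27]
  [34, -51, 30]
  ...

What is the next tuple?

[39, -56, 34]

First part: differences are 1, 2, 3, … (increasing by 1 each time); 24, 25, 27, 30, 34 → 39.
Second part: -31, -36, -41, -46, -51 → -56 (−5 each step).
Third part — always the previous value of the first part: 6, 24, 25, 27, 30 → 34.
Combining the parts gives [39, -56, 34].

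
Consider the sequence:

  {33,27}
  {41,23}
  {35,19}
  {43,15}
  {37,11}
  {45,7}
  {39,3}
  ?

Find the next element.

For the first entry, alternating steps +8, −6, +8, −6, …: 33, 41, 35, 43, 37, 45, 39 → 47.
Second entry: −4 each step, so 27, 23, 19, 15, 11, 7, 3 → -1.
Putting it together: {47,-1}.

{47,-1}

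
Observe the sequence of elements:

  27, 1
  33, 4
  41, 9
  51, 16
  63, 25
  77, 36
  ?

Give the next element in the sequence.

93, 49

First coordinate: differences are 6, 8, 10, … (increasing by 2 each time), so 27, 33, 41, 51, 63, 77 → 93.
Second coordinate: perfect squares: 1², 2², 3², …; 1, 4, 9, 16, 25, 36 → 49.
Putting it together: 93, 49.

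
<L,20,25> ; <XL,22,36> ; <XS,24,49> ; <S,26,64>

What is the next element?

Size: L, XL, XS, S → M (runs through clothing sizes XS→XL).
For the second entry, +2 each step: 20, 22, 24, 26 → 28.
Third entry goes 25, 36, 49, 64 → 81 (perfect squares: 5², 6², 7², …).
Putting it together: <M,28,81>.

<M,28,81>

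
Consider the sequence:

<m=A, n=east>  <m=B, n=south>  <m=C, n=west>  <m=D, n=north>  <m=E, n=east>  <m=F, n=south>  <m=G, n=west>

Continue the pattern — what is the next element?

<m=H, n=north>

M: letters move forward 1 place in the alphabet, so A, B, C, D, E, F, G → H.
N: repeats east → south → west → north; east, south, west, north, east, south, west → north.
Combining the parts gives <m=H, n=north>.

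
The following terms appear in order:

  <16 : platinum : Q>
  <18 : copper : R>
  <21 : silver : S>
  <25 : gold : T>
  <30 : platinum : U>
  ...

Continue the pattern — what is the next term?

<36 : copper : V>

First coordinate: 16, 18, 21, 25, 30 → 36 (differences are 2, 3, 4, … (increasing by 1 each time)).
Metal: repeats platinum → copper → silver → gold; platinum, copper, silver, gold, platinum → copper.
Letter goes Q, R, S, T, U → V (letters move forward 1 place in the alphabet).
Combining the parts gives <36 : copper : V>.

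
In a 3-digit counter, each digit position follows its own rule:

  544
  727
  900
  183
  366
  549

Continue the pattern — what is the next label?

722

First digit: +2 each step, mod 10, so 5, 7, 9, 1, 3, 5 → 7.
Second digit goes 4, 2, 0, 8, 6, 4 → 2 (−2 each step, mod 10).
For the third digit, +3 each step, mod 10: 4, 7, 0, 3, 6, 9 → 2.
Putting it together: 722.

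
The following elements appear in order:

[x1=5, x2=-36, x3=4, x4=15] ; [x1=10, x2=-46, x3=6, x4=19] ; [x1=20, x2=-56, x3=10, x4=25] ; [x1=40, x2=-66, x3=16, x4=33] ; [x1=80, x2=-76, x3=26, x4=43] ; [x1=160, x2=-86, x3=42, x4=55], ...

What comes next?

[x1=320, x2=-96, x3=68, x4=69]

X1: ×2 each step; 5, 10, 20, 40, 80, 160 → 320.
For the x2, −10 each step: -36, -46, -56, -66, -76, -86 → -96.
X3: each term is the sum of the two before it, so 4, 6, 10, 16, 26, 42 → 68.
X4: differences are 4, 6, 8, … (increasing by 2 each time); 15, 19, 25, 33, 43, 55 → 69.
So the next element is [x1=320, x2=-96, x3=68, x4=69].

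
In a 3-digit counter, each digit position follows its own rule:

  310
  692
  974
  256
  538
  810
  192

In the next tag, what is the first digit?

First digit: +3 each step, mod 10, so 3, 6, 9, 2, 5, 8, 1 → 4.
Second digit goes 1, 9, 7, 5, 3, 1, 9 → 7 (−2 each step, mod 10).
For the third digit, +2 each step, mod 10: 0, 2, 4, 6, 8, 0, 2 → 4.

4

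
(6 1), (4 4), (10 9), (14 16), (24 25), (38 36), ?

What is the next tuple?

(62 49)

First value goes 6, 4, 10, 14, 24, 38 → 62 (each term is the sum of the two before it).
For the second value, perfect squares: 1², 2², 3², …: 1, 4, 9, 16, 25, 36 → 49.
Putting it together: (62 49).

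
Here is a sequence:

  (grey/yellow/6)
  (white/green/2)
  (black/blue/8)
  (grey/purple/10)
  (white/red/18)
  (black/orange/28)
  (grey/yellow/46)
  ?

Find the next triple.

For the shade, repeats grey → white → black: grey, white, black, grey, white, black, grey → white.
Colour goes yellow, green, blue, purple, red, orange, yellow → green (repeats yellow → green → blue → purple → red → orange).
Third component: each term is the sum of the two before it, so 6, 2, 8, 10, 18, 28, 46 → 74.
Putting it together: (white/green/74).

(white/green/74)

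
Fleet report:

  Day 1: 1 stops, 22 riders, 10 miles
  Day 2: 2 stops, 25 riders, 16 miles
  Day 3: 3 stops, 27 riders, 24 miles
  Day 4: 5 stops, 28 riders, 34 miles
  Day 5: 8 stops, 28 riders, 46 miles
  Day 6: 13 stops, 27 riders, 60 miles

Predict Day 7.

Stops goes 1, 2, 3, 5, 8, 13 → 21 (each term is the sum of the two before it).
Riders goes 22, 25, 27, 28, 28, 27 → 25 (differences are 3, 2, 1, … (decreasing by 1 each time)).
Miles: differences are 6, 8, 10, … (increasing by 2 each time), so 10, 16, 24, 34, 46, 60 → 76.
Combining the parts gives 21 stops, 25 riders, 76 miles.

21 stops, 25 riders, 76 miles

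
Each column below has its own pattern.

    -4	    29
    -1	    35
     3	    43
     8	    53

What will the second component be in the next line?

65

For the second component, differences are 6, 8, 10, … (increasing by 2 each time): 29, 35, 43, 53 → 65.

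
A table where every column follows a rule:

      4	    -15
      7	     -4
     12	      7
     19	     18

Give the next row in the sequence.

First component: 4, 7, 12, 19 → 28 (differences are 3, 5, 7, … (increasing by 2 each time)).
Second component: +11 each step, so -15, -4, 7, 18 → 29.
Putting it together: 28  29.

28  29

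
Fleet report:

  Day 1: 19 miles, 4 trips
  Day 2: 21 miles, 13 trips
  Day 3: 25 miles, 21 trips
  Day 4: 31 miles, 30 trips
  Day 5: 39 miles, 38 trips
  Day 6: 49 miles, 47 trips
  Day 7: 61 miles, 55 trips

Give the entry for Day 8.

For the miles, differences are 2, 4, 6, … (increasing by 2 each time): 19, 21, 25, 31, 39, 49, 61 → 75.
Trips: 4, 13, 21, 30, 38, 47, 55 → 64 (alternating steps +9, +8, +9, +8, …).
So the next record is 75 miles, 64 trips.

75 miles, 64 trips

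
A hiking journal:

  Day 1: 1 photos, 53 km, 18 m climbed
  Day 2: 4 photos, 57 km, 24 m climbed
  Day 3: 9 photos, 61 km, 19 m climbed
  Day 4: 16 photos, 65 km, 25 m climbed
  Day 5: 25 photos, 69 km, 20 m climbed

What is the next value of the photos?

36

For the photos, perfect squares: 1², 2², 3², …: 1, 4, 9, 16, 25 → 36.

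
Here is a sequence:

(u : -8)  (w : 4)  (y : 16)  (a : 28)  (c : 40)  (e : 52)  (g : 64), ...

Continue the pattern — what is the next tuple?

Letter: u, w, y, a, c, e, g → i (letters move forward 2 places in the alphabet, wrapping Z→A).
Second coordinate — +12 each step: -8, 4, 16, 28, 40, 52, 64 → 76.
Putting it together: (i : 76).

(i : 76)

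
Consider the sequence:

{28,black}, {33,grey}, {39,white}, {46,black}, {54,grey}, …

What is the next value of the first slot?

63

First slot goes 28, 33, 39, 46, 54 → 63 (differences are 5, 6, 7, … (increasing by 1 each time)).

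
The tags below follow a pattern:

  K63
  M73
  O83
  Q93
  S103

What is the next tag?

Letter: letters move forward 2 places in the alphabet; K, M, O, Q, S → U.
Second component — +10 each step: 63, 73, 83, 93, 103 → 113.
Putting it together: U113.

U113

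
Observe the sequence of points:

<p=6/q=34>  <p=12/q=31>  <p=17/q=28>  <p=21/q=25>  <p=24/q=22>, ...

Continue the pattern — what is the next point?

<p=26/q=19>

P: differences are 6, 5, 4, … (decreasing by 1 each time); 6, 12, 17, 21, 24 → 26.
For the q, −3 each step: 34, 31, 28, 25, 22 → 19.
So the next point is <p=26/q=19>.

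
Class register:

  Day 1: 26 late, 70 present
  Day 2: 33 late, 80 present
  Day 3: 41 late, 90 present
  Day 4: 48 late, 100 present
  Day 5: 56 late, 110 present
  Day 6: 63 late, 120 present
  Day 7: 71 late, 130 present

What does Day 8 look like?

78 late, 140 present

Late: alternating steps +7, +8, +7, +8, …, so 26, 33, 41, 48, 56, 63, 71 → 78.
Present: 70, 80, 90, 100, 110, 120, 130 → 140 (+10 each step).
Combining the parts gives 78 late, 140 present.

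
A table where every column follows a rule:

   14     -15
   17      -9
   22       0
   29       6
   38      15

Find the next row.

49  21

First component: differences are 3, 5, 7, … (increasing by 2 each time); 14, 17, 22, 29, 38 → 49.
Second component goes -15, -9, 0, 6, 15 → 21 (alternating steps +6, +9, +6, +9, …).
Putting it together: 49  21.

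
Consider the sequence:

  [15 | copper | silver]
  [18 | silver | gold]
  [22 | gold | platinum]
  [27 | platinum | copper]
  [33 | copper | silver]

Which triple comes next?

[40 | silver | gold]

First slot goes 15, 18, 22, 27, 33 → 40 (differences are 3, 4, 5, … (increasing by 1 each time)).
First metal — repeats copper → silver → gold → platinum: copper, silver, gold, platinum, copper → silver.
Second metal: repeats silver → gold → platinum → copper, so silver, gold, platinum, copper, silver → gold.
Combining the parts gives [40 | silver | gold].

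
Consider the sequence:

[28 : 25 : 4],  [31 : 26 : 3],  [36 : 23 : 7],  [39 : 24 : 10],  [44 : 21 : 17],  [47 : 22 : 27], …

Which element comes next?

[52 : 19 : 44]

First value: alternating steps +3, +5, +3, +5, …; 28, 31, 36, 39, 44, 47 → 52.
For the second value, alternating steps +1, −3, +1, −3, …: 25, 26, 23, 24, 21, 22 → 19.
Third value goes 4, 3, 7, 10, 17, 27 → 44 (each term is the sum of the two before it).
So the next element is [52 : 19 : 44].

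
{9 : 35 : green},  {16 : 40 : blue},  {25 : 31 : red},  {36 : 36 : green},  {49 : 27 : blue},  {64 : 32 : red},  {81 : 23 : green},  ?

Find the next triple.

First component — perfect squares: 3², 4², 5², …: 9, 16, 25, 36, 49, 64, 81 → 100.
Second component goes 35, 40, 31, 36, 27, 32, 23 → 28 (alternating steps +5, −9, +5, −9, …).
Colour: repeats green → blue → red; green, blue, red, green, blue, red, green → blue.
Combining the parts gives {100 : 28 : blue}.

{100 : 28 : blue}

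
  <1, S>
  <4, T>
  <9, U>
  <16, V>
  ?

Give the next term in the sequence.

<25, W>

First value — perfect squares: 1², 2², 3², …: 1, 4, 9, 16 → 25.
Letter — letters move forward 1 place in the alphabet: S, T, U, V → W.
So the next term is <25, W>.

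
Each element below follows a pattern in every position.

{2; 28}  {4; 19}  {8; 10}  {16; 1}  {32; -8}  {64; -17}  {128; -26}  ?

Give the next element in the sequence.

First value: 2, 4, 8, 16, 32, 64, 128 → 256 (×2 each step).
Second value goes 28, 19, 10, 1, -8, -17, -26 → -35 (−9 each step).
So the next element is {256; -35}.

{256; -35}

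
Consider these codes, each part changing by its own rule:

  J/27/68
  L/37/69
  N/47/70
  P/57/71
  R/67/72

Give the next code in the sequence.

T/77/73

Letter goes J, L, N, P, R → T (letters move forward 2 places in the alphabet).
Second component — +10 each step: 27, 37, 47, 57, 67 → 77.
For the third component, +1 each step: 68, 69, 70, 71, 72 → 73.
Combining the parts gives T/77/73.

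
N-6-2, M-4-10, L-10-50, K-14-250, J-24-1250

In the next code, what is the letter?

For the letter, letters move back 1 place in the alphabet: N, M, L, K, J → I.

I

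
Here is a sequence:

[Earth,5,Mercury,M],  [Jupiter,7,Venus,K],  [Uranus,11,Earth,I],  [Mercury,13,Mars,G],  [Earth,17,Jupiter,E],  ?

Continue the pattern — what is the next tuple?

First planet: repeats Earth → Jupiter → Uranus → Mercury; Earth, Jupiter, Uranus, Mercury, Earth → Jupiter.
Second value: alternating steps +2, +4, +2, +4, …, so 5, 7, 11, 13, 17 → 19.
For the second planet, runs through the planets Mercury→Neptune: Mercury, Venus, Earth, Mars, Jupiter → Saturn.
Letter: letters move back 2 places in the alphabet; M, K, I, G, E → C.
So the next tuple is [Jupiter,19,Saturn,C].

[Jupiter,19,Saturn,C]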